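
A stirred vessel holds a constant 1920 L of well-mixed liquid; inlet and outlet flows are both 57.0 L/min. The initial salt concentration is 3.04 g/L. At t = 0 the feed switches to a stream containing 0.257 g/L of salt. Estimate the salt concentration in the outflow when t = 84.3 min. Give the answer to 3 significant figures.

Accumulation = in − out for the solute gives V dC/dt = Q(C_in − C).
So dC/dt = (C_in − C)/τ with τ = V/Q = 1920/57.0 = 33.684 min.
Integrating: C(t) = C_in + (C₀ − C_in) e^(−t/τ).
C(84.3) = 0.257 + (3.04 − 0.257)·e^(−84.3/33.684) = 0.257 + (2.7830)·0.081867 = 0.48484 g/L.

0.485 g/L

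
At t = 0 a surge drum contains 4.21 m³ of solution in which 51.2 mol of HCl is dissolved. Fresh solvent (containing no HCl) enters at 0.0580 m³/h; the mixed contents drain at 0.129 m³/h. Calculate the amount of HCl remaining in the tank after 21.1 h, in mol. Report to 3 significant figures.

Total volume: dV/dt = Q_in − Q_out = -0.071000 m³/h, so V(t) = 4.21 − 0.071000 t and V(21.1) = 2.7119 m³.
Solute balance: dm/dt = 0 − Q_out C = −Q_out m/V(t).
Separate: dm/m = −Q_out dt/V(t) ⇒ ln(m/m₀) = −(Q_out/(Q_in−Q_out)) ln(V/V₀).
m = m₀ (V₀/V)^(Q_out/(Q_in−Q_out)) = 51.2 × (4.21/2.7119)^(-1.8169) = 23.026 mol.

23.0 mol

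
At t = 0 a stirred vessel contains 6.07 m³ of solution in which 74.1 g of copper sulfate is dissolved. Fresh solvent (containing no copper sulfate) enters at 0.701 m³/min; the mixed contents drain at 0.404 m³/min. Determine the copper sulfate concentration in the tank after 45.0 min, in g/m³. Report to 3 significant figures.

0.783 g/m³

Total volume: dV/dt = Q_in − Q_out = 0.29700 m³/min, so V(t) = 6.07 + 0.29700 t and V(45.0) = 19.435 m³.
No copper sulfate enters, so dm/dt = −Q_out · (m/V).
Separate: dm/m = −Q_out dt/V(t) ⇒ ln(m/m₀) = −(Q_out/(Q_in−Q_out)) ln(V/V₀).
m = m₀ (V₀/V)^(Q_out/(Q_in−Q_out)) = 74.1 × (6.07/19.435)^(1.3603) = 15.218 g.
C = m/V = 15.218/19.435 = 0.78300 g/m³.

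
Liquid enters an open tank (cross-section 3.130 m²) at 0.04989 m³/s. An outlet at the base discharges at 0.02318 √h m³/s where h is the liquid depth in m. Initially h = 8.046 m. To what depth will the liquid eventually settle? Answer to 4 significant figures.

Volume balance on the tank: A dh/dt = Q_in − 0.02318 √h. At steady state dh/dt = 0:
Q_in = 0.02318 √h_ss ⇒ √h_ss = 0.04989/0.02318 = 2.15229.
h_ss = 2.15229² = 4.63234 m. (Since h₀ = 8.046 m > h_ss, the level will fall toward this value.)

4.632 m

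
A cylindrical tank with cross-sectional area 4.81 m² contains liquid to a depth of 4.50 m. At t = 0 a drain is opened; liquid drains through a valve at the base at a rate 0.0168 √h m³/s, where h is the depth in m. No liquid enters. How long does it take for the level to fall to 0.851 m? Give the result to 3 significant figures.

686 s

A dh/dt = −Q_out = −0.0168 √h.
Separate and integrate: 2(√h − √h₀) = −(0.0168/A) t.
t = 2A(√h₀ − √h)/0.0168 = 2·4.81·(√4.50 − √0.851)/0.0168
  = 9.6200 × (2.1213 − 0.92250) / 0.0168 = 686.47 s.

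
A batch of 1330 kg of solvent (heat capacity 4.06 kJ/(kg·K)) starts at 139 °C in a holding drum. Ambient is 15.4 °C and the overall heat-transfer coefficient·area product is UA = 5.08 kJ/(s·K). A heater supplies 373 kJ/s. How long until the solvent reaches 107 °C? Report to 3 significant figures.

1080 s

Lumped-capacitance energy balance: M c_p dT/dt = UA(T_amb − T) + Q̇.
τ = M c_p/UA = 1063.0 s; T_ss = T_amb + Q̇/UA = 15.4 + 373/5.08 = 88.825 °C.
T(t) = T_ss + (T₀ − T_ss)e^(−t/τ); set T = 107:
t = −τ ln[(T − T_ss)/(T₀ − T_ss)] = −1063.0 · ln(0.36223) = 1079.4 s.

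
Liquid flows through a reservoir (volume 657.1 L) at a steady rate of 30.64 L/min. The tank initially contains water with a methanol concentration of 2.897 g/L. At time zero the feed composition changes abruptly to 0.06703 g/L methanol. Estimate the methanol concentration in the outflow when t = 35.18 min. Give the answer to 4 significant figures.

0.6158 g/L

Accumulation = in − out for the solute gives V dC/dt = Q(C_in − C).
So dC/dt = (C_in − C)/τ with τ = V/Q = 657.1/30.64 = 21.4458 min.
C approaches C_in exponentially: C(t) = C_in + (C₀ − C_in) e^(−t/τ).
C(35.18) = 0.06703 + (2.897 − 0.06703)·e^(−35.18/21.4458) = 0.06703 + (2.82997)·0.193900 = 0.615761 g/L.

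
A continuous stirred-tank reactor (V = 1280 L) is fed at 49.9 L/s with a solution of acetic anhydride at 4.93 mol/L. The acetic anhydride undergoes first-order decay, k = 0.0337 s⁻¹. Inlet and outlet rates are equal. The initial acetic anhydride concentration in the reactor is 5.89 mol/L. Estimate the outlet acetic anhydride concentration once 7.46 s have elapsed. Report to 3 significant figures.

4.53 mol/L

Species balance: V dC/dt = Q C_in − Q C − k V C.
This is linear with rate a = Q/V + k = 0.072684 s⁻¹.
C_ss = Q C_in/(Q + kV) = 2.6442 mol/L; C(t) = C_ss + (C₀ − C_ss) e^(−a t).
C(7.46) = 2.6442 + (3.2458)·e^(−0.072684·7.46) = 2.6442 + (3.2458)·0.58145 = 4.5315 mol/L.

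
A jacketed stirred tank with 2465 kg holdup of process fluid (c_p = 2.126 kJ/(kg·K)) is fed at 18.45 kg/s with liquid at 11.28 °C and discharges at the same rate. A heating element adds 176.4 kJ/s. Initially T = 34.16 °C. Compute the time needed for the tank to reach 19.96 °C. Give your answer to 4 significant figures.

197.8 s

M c_p dT/dt = ṁ c_p (T_in − T) + Q̇.
τ = M/ṁ = 133.604 s; T_ss = T_in + Q̇/(ṁ c_p) = 15.7772 °C.
T(t) = T_ss + (T₀ − T_ss) e^(−t/τ). Set T = 19.96:
e^(−t/τ) = (19.96 − 15.7772)/(34.16 − 15.7772) = 0.227540
t = −133.604 · ln(0.227540) = 197.792 s.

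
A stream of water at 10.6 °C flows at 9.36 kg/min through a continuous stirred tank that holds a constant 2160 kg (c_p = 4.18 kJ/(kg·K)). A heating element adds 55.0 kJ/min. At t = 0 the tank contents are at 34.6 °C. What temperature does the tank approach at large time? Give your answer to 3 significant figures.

12.0 °C

M c_p dT/dt = ṁ c_p (T_in − T) + Q̇.
At steady state dT/dt = 0 ⇒ T_ss = T_in + Q̇/(ṁ c_p) = 10.6 + 55.0/(9.36·4.18) = 12.006 °C.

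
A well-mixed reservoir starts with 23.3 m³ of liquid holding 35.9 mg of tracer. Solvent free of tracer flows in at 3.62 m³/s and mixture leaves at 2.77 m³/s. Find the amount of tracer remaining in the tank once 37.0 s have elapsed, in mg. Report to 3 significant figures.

Let m(t) be the amount of tracer. Volume: V(t) = V₀ + (Q_in − Q_out) t = 23.3 + 0.85000 t; V(37.0) = 54.750 m³.
Solute balance: dm/dt = 0 − Q_out C = −Q_out m/V(t).
dm/m = −Q_out dt/(V₀ + 0.85000 t); integrating gives ln(m/m₀) = −(Q_out/(Q_in−Q_out)) ln(V/V₀).
m = m₀ (V₀/V)^(Q_out/(Q_in−Q_out)) = 35.9 × (23.3/54.750)^(3.2588) = 2.2181 mg.

2.22 mg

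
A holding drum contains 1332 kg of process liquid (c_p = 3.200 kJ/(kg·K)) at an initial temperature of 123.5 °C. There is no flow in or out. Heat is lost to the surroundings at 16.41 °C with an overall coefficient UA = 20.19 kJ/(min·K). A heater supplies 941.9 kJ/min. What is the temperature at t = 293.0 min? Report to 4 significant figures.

78.15 °C

Heat balance on the well-mixed liquid: M c_p dT/dt = −UA(T − T_amb) + Q̇.
dT/dt = (T_ss − T)/τ with T_ss = T_amb + Q̇/UA = 16.41 + 941.9/20.19 = 63.0618 °C, τ = M c_p/UA = 1332·3.200/20.19 = 211.114 min.
Integrating: T(t) = T_ss + (T₀ − T_ss) e^(−t/τ).
T(293.0) = 63.0618 + (60.4382)·0.249606 = 78.1475 °C.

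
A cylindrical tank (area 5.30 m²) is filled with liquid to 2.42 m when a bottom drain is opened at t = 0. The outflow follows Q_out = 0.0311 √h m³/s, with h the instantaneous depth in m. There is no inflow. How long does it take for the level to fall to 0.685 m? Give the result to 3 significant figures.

With no inflow, A dh/dt = −0.0311 √h.
∫ h^(−1/2) dh = −(0.0311/A) ∫ dt, giving 2√h = 2√h₀ − (0.0311/A) t.
t = 2A(√h₀ − √h)/0.0311 = 2·5.30·(√2.42 − √0.685)/0.0311
  = 10.600 × (1.5556 − 0.82765) / 0.0311 = 248.12 s.

248 s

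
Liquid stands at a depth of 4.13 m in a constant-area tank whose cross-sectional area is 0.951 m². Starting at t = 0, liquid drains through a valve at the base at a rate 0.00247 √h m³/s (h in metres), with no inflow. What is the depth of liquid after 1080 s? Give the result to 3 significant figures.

A dh/dt = −Q_out = −0.00247 √h.
∫ h^(−1/2) dh = −(0.00247/A) ∫ dt, giving 2√h = 2√h₀ − (0.00247/A) t.
√h = √4.13 − 0.00247·1080/(2·0.951) = 2.0322 − 1.4025 = 0.62972.
h = 0.62972² = 0.39654 m.

0.397 m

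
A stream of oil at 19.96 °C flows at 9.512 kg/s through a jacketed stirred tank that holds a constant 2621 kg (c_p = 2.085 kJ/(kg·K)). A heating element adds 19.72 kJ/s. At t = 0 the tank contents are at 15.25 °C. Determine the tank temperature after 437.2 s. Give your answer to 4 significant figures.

19.79 °C

M c_p dT/dt = ṁ c_p (T_in − T) + Q̇.
Rearrange: dT/dt = (T_ss − T)/τ with τ = M/ṁ = 275.547 s and T_ss = T_in + Q̇/(ṁ c_p) = 20.9543 °C.
Integrating: T(t) = T_ss + (T₀ − T_ss) e^(−t/τ).
T(437.2) = 20.9543 + (-5.70433)·e^(−437.2/275.547) = 20.9543 + (-5.70433)·0.204607 = 19.7872 °C.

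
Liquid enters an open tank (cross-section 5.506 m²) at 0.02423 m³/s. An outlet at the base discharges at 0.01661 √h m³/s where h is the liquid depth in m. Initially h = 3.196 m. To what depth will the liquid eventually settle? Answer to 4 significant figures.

Level balance: A dh/dt = 0.02423 − 0.01661 √h. Setting dh/dt = 0:
Q_in = 0.01661 √h_ss ⇒ √h_ss = 0.02423/0.01661 = 1.45876.
h_ss = 1.45876² = 2.12798 m. (Since h₀ = 3.196 m > h_ss, the level will fall toward this value.)

2.128 m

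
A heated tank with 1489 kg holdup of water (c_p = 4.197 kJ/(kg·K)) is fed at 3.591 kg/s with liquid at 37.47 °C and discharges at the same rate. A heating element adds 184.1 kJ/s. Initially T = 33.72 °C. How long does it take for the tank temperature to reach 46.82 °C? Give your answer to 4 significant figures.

712.3 s

M c_p dT/dt = ṁ c_p (T_in − T) + Q̇.
τ = M/ṁ = 414.648 s; T_ss = T_in + Q̇/(ṁ c_p) = 49.6852 °C.
T(t) = T_ss + (T₀ − T_ss) e^(−t/τ). Set T = 46.82:
e^(−t/τ) = (46.82 − 49.6852)/(33.72 − 49.6852) = 0.179464
t = −414.648 · ln(0.179464) = 712.275 s.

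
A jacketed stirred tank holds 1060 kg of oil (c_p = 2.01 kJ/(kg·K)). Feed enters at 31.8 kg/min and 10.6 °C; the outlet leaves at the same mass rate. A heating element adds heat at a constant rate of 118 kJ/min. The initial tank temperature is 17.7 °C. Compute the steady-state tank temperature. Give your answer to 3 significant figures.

12.4 °C

M c_p dT/dt = ṁ c_p (T_in − T) + Q̇.
At steady state dT/dt = 0 ⇒ T_ss = T_in + Q̇/(ṁ c_p) = 10.6 + 118/(31.8·2.01) = 12.446 °C.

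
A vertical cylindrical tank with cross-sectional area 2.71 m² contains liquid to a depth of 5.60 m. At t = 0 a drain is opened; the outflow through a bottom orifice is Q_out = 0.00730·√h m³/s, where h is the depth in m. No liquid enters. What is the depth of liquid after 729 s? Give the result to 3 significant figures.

A dh/dt = −Q_out = −0.00730 √h.
Separate and integrate: 2(√h − √h₀) = −(0.00730/A) t.
√h = √5.60 − 0.00730·729/(2·2.71) = 2.3664 − 0.98186 = 1.3846.
h = 1.3846² = 1.9170 m.

1.92 m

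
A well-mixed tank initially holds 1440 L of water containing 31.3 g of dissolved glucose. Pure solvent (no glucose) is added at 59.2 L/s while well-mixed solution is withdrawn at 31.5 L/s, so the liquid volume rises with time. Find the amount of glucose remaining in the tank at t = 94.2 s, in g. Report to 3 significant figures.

Total volume: dV/dt = Q_in − Q_out = 27.700 L/s, so V(t) = 1440 + 27.700 t and V(94.2) = 4049.3 L.
Solute balance: dm/dt = 0 − Q_out C = −Q_out m/V(t).
dm/m = −Q_out dt/(V₀ + 27.700 t); integrating gives ln(m/m₀) = −(Q_out/(Q_in−Q_out)) ln(V/V₀).
m = m₀ (V₀/V)^(Q_out/(Q_in−Q_out)) = 31.3 × (1440/4049.3)^(1.1372) = 9.6588 g.

9.66 g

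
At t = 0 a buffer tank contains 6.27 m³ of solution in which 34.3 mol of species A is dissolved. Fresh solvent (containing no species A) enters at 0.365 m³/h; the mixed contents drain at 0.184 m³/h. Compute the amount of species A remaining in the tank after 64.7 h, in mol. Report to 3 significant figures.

Total volume: dV/dt = Q_in − Q_out = 0.18100 m³/h, so V(t) = 6.27 + 0.18100 t and V(64.7) = 17.981 m³.
No species A enters, so dm/dt = −Q_out · (m/V).
Separate: dm/m = −Q_out dt/V(t) ⇒ ln(m/m₀) = −(Q_out/(Q_in−Q_out)) ln(V/V₀).
m = m₀ (V₀/V)^(Q_out/(Q_in−Q_out)) = 34.3 × (6.27/17.981)^(1.0166) = 11.754 mol.

11.8 mol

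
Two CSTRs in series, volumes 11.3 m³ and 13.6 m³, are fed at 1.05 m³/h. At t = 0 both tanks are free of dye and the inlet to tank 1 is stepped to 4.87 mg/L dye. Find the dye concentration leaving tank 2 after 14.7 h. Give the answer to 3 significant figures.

Time constants: τᵢ = Vᵢ/Q for each well-mixed tank.
τ₁ = 11.3/1.05 = 10.762 h; τ₂ = 13.6/1.05 = 12.952 h.
Solving the cascade with C₁(0)=C₂(0)=0 gives C₂(t) = C_in[1 − (τ₁ e^(−t/τ₁) − τ₂ e^(−t/τ₂))/(τ₁ − τ₂)].
At t = 14.7: e^(−t/τ₁) = 0.25514, e^(−t/τ₂) = 0.32145.
C₂ = 4.87·[1 − (10.762·0.25514 − 12.952·0.32145)/(-2.1905)] = 4.87·0.35281 = 1.7182 mg/L.

1.72 mg/L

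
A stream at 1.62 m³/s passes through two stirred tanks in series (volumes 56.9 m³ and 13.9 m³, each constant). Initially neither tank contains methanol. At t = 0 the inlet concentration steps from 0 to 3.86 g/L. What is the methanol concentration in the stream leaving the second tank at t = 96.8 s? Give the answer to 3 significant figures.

Time constants: τᵢ = Vᵢ/Q for each well-mixed tank.
τ₁ = 56.9/1.62 = 35.123 s; τ₂ = 13.9/1.62 = 8.5802 s.
Tank 1: C₁ = C_in(1 − e^(−t/τ₁)). Tank 2 (τ₁ ≠ τ₂): C₂ = C_in[1 − (τ₁ e^(−t/τ₁) − τ₂ e^(−t/τ₂))/(τ₁ − τ₂)].
At t = 96.8: e^(−t/τ₁) = 0.063546, e^(−t/τ₂) = 1.2601e-05.
C₂ = 3.86·[1 − (35.123·0.063546 − 8.5802·1.2601e-05)/(26.543)] = 3.86·0.91592 = 3.5354 g/L.

3.54 g/L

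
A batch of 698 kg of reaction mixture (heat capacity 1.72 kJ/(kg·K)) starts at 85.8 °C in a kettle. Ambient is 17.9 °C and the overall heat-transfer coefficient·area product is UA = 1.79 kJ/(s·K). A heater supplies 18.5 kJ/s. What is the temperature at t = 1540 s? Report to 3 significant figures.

34.0 °C

First-law balance (no shaft work): M c_p dT/dt = −UA(T − T_amb) + Q̇.
dT/dt = (T_ss − T)/τ with T_ss = T_amb + Q̇/UA = 17.9 + 18.5/1.79 = 28.235 °C, τ = M c_p/UA = 698·1.72/1.79 = 670.70 s.
T approaches T_ss exponentially: T(t) = T_ss + (T₀ − T_ss) e^(−t/τ).
T(1540) = 28.235 + (57.565)·0.10065 = 34.029 °C.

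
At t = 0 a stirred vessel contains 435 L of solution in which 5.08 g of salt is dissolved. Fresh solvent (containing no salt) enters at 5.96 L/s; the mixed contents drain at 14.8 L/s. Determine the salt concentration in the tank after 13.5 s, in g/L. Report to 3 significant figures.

Total volume: dV/dt = Q_in − Q_out = -8.8400 L/s, so V(t) = 435 − 8.8400 t and V(13.5) = 315.66 L.
Species balance (pure solvent in): dm/dt = −Q_out · m/V(t).
Separate: dm/m = −Q_out dt/V(t) ⇒ ln(m/m₀) = −(Q_out/(Q_in−Q_out)) ln(V/V₀).
m = m₀ (V₀/V)^(Q_out/(Q_in−Q_out)) = 5.08 × (435/315.66)^(-1.6742) = 2.9696 g.
C = m/V = 2.9696/315.66 = 0.0094076 g/L.

0.00941 g/L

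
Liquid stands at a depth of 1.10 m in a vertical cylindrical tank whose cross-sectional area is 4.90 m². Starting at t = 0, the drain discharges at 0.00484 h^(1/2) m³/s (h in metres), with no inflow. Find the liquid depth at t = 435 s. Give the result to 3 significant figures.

With no inflow, A dh/dt = −0.00484 √h.
∫ h^(−1/2) dh = −(0.00484/A) ∫ dt, giving 2√h = 2√h₀ − (0.00484/A) t.
√h = √1.10 − 0.00484·435/(2·4.90) = 1.0488 − 0.21484 = 0.83397.
h = 0.83397² = 0.69551 m.

0.696 m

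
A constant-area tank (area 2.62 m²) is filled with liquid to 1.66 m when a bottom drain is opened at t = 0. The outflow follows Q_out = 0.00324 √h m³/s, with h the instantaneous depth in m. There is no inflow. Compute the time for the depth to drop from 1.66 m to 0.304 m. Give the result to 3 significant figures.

1190 s

With no inflow, A dh/dt = −0.00324 √h.
∫ h^(−1/2) dh = −(0.00324/A) ∫ dt, giving 2√h = 2√h₀ − (0.00324/A) t.
t = 2A(√h₀ − √h)/0.00324 = 2·2.62·(√1.66 − √0.304)/0.00324
  = 5.2400 × (1.2884 − 0.55136) / 0.00324 = 1192.0 s.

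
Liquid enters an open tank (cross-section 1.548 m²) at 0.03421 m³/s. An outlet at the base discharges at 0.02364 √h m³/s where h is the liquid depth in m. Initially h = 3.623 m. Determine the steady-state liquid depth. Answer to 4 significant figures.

2.094 m

Level balance: A dh/dt = 0.03421 − 0.02364 √h. Setting dh/dt = 0:
Q_in = 0.02364 √h_ss ⇒ √h_ss = 0.03421/0.02364 = 1.44712.
h_ss = 1.44712² = 2.09417 m. (Since h₀ = 3.623 m > h_ss, the level will fall toward this value.)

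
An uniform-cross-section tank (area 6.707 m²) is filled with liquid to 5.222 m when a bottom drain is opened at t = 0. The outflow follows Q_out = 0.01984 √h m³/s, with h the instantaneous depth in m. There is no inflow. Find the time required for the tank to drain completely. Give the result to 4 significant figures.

1545 s

With no inflow, A dh/dt = −0.01984 √h.
∫ h^(−1/2) dh = −(0.01984/A) ∫ dt, giving 2√h = 2√h₀ − (0.01984/A) t.
Set h = 0: 2√h₀ = (0.01984/A) t_empty ⇒ t_empty = 2A√h₀/0.01984.
t_empty = 2·6.707·√5.222/0.01984 = 13.4140·2.28517/0.01984 = 1545.02 s.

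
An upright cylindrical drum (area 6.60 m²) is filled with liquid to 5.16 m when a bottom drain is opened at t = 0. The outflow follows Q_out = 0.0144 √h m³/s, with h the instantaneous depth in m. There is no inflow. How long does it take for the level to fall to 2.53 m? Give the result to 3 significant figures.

624 s

With no inflow, A dh/dt = −0.0144 √h.
This is separable: 2 d(√h)/dt = −0.0144/A, so √h = √h₀ − (0.0144/(2A)) t.
t = 2A(√h₀ − √h)/0.0144 = 2·6.60·(√5.16 − √2.53)/0.0144
  = 13.200 × (2.2716 − 1.5906) / 0.0144 = 624.22 s.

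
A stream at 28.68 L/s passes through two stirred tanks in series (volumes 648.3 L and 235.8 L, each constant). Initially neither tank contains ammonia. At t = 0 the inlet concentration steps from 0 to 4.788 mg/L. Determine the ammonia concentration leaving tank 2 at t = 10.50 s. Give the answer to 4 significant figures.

0.8222 mg/L

Species balance on tank i: dCᵢ/dt = (Cᵢ₋₁ − Cᵢ)/τᵢ with τᵢ = Vᵢ/Q.
τ₁ = 648.3/28.68 = 22.6046 s; τ₂ = 235.8/28.68 = 8.22176 s.
Tank 1: C₁ = C_in(1 − e^(−t/τ₁)). Tank 2 (τ₁ ≠ τ₂): C₂ = C_in[1 − (τ₁ e^(−t/τ₁) − τ₂ e^(−t/τ₂))/(τ₁ − τ₂)].
At t = 10.50: e^(−t/τ₁) = 0.628445, e^(−t/τ₂) = 0.278845.
C₂ = 4.788·[1 − (22.6046·0.628445 − 8.22176·0.278845)/(14.3828)] = 4.788·0.171711 = 0.822154 mg/L.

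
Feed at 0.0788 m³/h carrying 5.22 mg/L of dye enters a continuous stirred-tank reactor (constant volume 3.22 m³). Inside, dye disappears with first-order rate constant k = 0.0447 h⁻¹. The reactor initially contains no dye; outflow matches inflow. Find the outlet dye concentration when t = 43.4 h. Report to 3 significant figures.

1.76 mg/L

Accumulation = in − out − consumed: V dC/dt = Q C_in − Q C − k V C.
This is linear with rate a = Q/V + k = 0.069172 h⁻¹.
C_ss = Q C_in/(Q + kV) = 1.8468 mg/L; C(t) = C_ss + (C₀ − C_ss) e^(−a t).
C(43.4) = 1.8468 + (-1.8468)·e^(−0.069172·43.4) = 1.8468 + (-1.8468)·0.049684 = 1.7550 mg/L.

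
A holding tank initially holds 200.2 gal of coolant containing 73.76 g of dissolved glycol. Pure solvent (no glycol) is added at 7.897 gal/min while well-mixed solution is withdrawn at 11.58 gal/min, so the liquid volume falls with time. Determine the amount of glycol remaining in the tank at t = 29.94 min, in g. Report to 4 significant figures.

5.957 g

Total volume: dV/dt = Q_in − Q_out = -3.68300 gal/min, so V(t) = 200.2 − 3.68300 t and V(29.94) = 89.9310 gal.
Solute balance: dm/dt = 0 − Q_out C = −Q_out m/V(t).
Separate: dm/m = −Q_out dt/V(t) ⇒ ln(m/m₀) = −(Q_out/(Q_in−Q_out)) ln(V/V₀).
m = m₀ (V₀/V)^(Q_out/(Q_in−Q_out)) = 73.76 × (200.2/89.9310)^(-3.14418) = 5.95727 g.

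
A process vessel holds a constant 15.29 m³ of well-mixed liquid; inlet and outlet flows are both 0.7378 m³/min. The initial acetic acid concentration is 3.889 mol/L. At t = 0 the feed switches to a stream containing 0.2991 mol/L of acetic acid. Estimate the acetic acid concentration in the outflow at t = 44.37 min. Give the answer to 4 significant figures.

0.7210 mol/L

Unsteady species balance (constant V, well mixed): V dC/dt = Q(C_in − C).
Rewrite as dC/dt + C/τ = C_in/τ, τ = V/Q = 20.7238 min.
Integrating: C(t) = C_in + (C₀ − C_in) e^(−t/τ).
C(44.37) = 0.2991 + (3.889 − 0.2991)·e^(−44.37/20.7238) = 0.2991 + (3.58990)·0.117535 = 0.721039 mol/L.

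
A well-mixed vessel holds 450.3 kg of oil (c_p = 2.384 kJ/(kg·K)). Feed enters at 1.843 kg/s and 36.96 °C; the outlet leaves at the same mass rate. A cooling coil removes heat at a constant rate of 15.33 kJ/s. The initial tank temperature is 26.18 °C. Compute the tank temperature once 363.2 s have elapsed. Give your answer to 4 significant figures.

Unsteady energy balance on the tank contents: M c_p dT/dt = ṁ c_p (T_in − T) − 15.33.
τ = M/ṁ = 244.330 s; T_ss = T_in − Q̇/(ṁ c_p) = 36.96 − 15.33/(1.843·2.384) = 33.4709 °C.
Integrating: T(t) = T_ss + (T₀ − T_ss) e^(−t/τ).
T(363.2) = 33.4709 + (-7.29092)·e^(−363.2/244.330) = 33.4709 + (-7.29092)·0.226160 = 31.8220 °C.

31.82 °C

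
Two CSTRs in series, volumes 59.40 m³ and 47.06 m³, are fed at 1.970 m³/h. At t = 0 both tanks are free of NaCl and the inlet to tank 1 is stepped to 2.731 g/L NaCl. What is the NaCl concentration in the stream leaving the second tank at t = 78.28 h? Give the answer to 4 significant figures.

2.144 g/L

Time constants: τᵢ = Vᵢ/Q for each well-mixed tank.
τ₁ = 59.40/1.970 = 30.1523 h; τ₂ = 47.06/1.970 = 23.8883 h.
Solving the cascade with C₁(0)=C₂(0)=0 gives C₂(t) = C_in[1 − (τ₁ e^(−t/τ₁) − τ₂ e^(−t/τ₂))/(τ₁ − τ₂)].
At t = 78.28: e^(−t/τ₁) = 0.0745597, e^(−t/τ₂) = 0.0377445.
C₂ = 2.731·[1 − (30.1523·0.0745597 − 23.8883·0.0377445)/(6.26396)] = 2.731·0.785041 = 2.14395 g/L.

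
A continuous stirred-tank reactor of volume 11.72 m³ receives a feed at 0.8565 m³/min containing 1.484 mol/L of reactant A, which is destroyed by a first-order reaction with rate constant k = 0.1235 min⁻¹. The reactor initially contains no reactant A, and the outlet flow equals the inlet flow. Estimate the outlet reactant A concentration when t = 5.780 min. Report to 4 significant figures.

0.3746 mol/L

Species balance: V dC/dt = Q C_in − Q C − k V C.
dC/dt = (Q/V) C_in − (Q/V + k) C; effective rate a = Q/V + k = 0.0730802 + 0.1235 = 0.196580 min⁻¹.
C_ss = Q C_in/(Q + kV) = 0.551688 mol/L; C(t) = C_ss + (C₀ − C_ss) e^(−a t).
C(5.780) = 0.551688 + (-0.551688)·e^(−0.196580·5.780) = 0.551688 + (-0.551688)·0.321026 = 0.374582 mol/L.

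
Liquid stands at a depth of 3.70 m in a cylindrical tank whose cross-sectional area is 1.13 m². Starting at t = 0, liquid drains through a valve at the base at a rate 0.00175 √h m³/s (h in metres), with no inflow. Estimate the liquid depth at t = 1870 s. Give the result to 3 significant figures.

A dh/dt = −Q_out = −0.00175 √h.
∫ h^(−1/2) dh = −(0.00175/A) ∫ dt, giving 2√h = 2√h₀ − (0.00175/A) t.
√h = √3.70 − 0.00175·1870/(2·1.13) = 1.9235 − 1.4480 = 0.47553.
h = 0.47553² = 0.22613 m.

0.226 m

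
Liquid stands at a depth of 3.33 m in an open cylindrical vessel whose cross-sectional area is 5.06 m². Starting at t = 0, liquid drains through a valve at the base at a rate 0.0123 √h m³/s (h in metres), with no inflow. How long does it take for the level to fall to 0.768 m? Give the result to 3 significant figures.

780 s

Unsteady balance on liquid volume: A dh/dt = −0.0123 √h.
∫ h^(−1/2) dh = −(0.0123/A) ∫ dt, giving 2√h = 2√h₀ − (0.0123/A) t.
t = 2A(√h₀ − √h)/0.0123 = 2·5.06·(√3.33 − √0.768)/0.0123
  = 10.120 × (1.8248 − 0.87636) / 0.0123 = 780.37 s.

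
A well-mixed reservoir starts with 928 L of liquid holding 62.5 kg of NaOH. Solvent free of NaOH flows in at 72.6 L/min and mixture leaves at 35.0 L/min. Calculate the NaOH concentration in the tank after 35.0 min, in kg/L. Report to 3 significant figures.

Total volume: dV/dt = Q_in − Q_out = 37.600 L/min, so V(t) = 928 + 37.600 t and V(35.0) = 2244.0 L.
Species balance (pure solvent in): dm/dt = −Q_out · m/V(t).
Separate: dm/m = −Q_out dt/V(t) ⇒ ln(m/m₀) = −(Q_out/(Q_in−Q_out)) ln(V/V₀).
m = m₀ (V₀/V)^(Q_out/(Q_in−Q_out)) = 62.5 × (928/2244.0)^(0.93085) = 27.474 kg.
C = m/V = 27.474/2244.0 = 0.012243 kg/L.

0.0122 kg/L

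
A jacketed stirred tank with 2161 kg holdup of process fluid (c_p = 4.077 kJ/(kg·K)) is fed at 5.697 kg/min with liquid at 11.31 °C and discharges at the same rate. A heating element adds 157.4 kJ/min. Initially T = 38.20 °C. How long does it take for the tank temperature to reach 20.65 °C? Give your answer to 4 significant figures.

M c_p dT/dt = ṁ c_p (T_in − T) + Q̇.
τ = M/ṁ = 379.322 min; T_ss = T_in + Q̇/(ṁ c_p) = 18.0867 °C.
T(t) = T_ss + (T₀ − T_ss) e^(−t/τ). Set T = 20.65:
e^(−t/τ) = (20.65 − 18.0867)/(38.20 − 18.0867) = 0.127443
t = −379.322 · ln(0.127443) = 781.436 min.

781.4 min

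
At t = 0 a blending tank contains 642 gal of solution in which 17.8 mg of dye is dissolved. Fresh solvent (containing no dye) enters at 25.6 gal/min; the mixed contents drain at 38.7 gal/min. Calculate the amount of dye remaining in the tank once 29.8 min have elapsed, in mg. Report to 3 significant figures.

Let m(t) be the amount of dye. Volume: V(t) = V₀ + (Q_in − Q_out) t = 642 − 13.100 t; V(29.8) = 251.62 gal.
Species balance (pure solvent in): dm/dt = −Q_out · m/V(t).
Separate: dm/m = −Q_out dt/V(t) ⇒ ln(m/m₀) = −(Q_out/(Q_in−Q_out)) ln(V/V₀).
m = m₀ (V₀/V)^(Q_out/(Q_in−Q_out)) = 17.8 × (642/251.62)^(-2.9542) = 1.1186 mg.

1.12 mg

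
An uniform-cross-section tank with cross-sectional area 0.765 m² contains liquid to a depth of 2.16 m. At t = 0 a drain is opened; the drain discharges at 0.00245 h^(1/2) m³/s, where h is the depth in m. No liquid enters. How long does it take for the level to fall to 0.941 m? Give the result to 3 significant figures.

A dh/dt = −Q_out = −0.00245 √h.
Separate and integrate: 2(√h − √h₀) = −(0.00245/A) t.
t = 2A(√h₀ − √h)/0.00245 = 2·0.765·(√2.16 − √0.941)/0.00245
  = 1.5300 × (1.4697 − 0.97005) / 0.00245 = 312.02 s.

312 s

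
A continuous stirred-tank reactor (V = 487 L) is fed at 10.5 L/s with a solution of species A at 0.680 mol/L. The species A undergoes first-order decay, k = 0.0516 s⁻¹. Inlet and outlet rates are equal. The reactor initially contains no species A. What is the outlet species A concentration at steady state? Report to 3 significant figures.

0.200 mol/L

Species balance: V dC/dt = Q C_in − Q C − k V C.
At steady state: 0 = Q C_in − (Q + kV) C_ss, so C_ss = Q C_in/(Q + kV).
C_ss = 10.5·0.680/(10.5 + 0.0516·487) = 7.1400/35.629 = 0.20040 mol/L.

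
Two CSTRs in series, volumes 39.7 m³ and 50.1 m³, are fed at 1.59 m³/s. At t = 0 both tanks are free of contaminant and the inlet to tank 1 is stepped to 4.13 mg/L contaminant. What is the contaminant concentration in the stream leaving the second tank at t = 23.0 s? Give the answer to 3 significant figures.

0.817 mg/L

Each tank obeys Vᵢ dCᵢ/dt = Q(Cᵢ₋₁ − Cᵢ), so τᵢ = Vᵢ/Q.
τ₁ = 39.7/1.59 = 24.969 s; τ₂ = 50.1/1.59 = 31.509 s.
Solving the cascade with C₁(0)=C₂(0)=0 gives C₂(t) = C_in[1 − (τ₁ e^(−t/τ₁) − τ₂ e^(−t/τ₂))/(τ₁ − τ₂)].
At t = 23.0: e^(−t/τ₁) = 0.39806, e^(−t/τ₂) = 0.48194.
C₂ = 4.13·[1 − (24.969·0.39806 − 31.509·0.48194)/(-6.5409)] = 4.13·0.19787 = 0.81718 mg/L.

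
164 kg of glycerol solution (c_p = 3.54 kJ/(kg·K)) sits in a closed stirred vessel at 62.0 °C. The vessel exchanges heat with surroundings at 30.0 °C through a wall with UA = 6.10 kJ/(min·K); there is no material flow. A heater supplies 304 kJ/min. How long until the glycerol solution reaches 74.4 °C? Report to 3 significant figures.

113 min

First-law balance (no shaft work): M c_p dT/dt = −UA(T − T_amb) + Q̇.
τ = M c_p/UA = 95.174 min; T_ss = T_amb + Q̇/UA = 30.0 + 304/6.10 = 79.836 °C.
T(t) = T_ss + (T₀ − T_ss)e^(−t/τ); set T = 74.4:
t = −τ ln[(T − T_ss)/(T₀ − T_ss)] = −95.174 · ln(0.30478) = 113.08 min.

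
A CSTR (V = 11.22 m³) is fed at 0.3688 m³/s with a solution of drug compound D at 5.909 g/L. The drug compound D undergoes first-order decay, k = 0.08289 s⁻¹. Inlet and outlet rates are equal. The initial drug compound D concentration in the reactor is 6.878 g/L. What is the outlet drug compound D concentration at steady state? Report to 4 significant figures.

1.678 g/L

V dC/dt = Q(C_in − C) − k V C.
At steady state: 0 = Q C_in − (Q + kV) C_ss, so C_ss = Q C_in/(Q + kV).
C_ss = 0.3688·5.909/(0.3688 + 0.08289·11.22) = 2.17924/1.29883 = 1.67785 g/L.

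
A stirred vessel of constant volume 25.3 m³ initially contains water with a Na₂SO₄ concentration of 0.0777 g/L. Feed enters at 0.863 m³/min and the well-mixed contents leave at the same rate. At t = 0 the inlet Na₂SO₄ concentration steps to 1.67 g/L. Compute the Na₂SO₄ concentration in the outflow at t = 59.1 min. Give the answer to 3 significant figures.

1.46 g/L

Transient balance on the dissolved component: V dC/dt = Q(C_in − C).
Time constant τ = V/Q = 25.3/0.863 = 29.316 min.
C approaches C_in exponentially: C(t) = C_in + (C₀ − C_in) e^(−t/τ).
C(59.1) = 1.67 + (0.0777 − 1.67)·e^(−59.1/29.316) = 1.67 + (-1.5923)·0.13320 = 1.4579 g/L.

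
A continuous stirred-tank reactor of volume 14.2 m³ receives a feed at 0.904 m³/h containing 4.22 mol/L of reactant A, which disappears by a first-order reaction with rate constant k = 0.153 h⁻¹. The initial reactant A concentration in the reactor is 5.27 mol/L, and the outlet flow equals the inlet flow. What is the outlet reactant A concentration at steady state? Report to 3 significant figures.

V dC/dt = Q(C_in − C) − k V C.
Steady state (dC/dt = 0): C_ss = Q C_in/(Q + kV) = C_in/(1 + kV/Q).
C_ss = 0.904·4.22/(0.904 + 0.153·14.2) = 3.8149/3.0766 = 1.2400 mol/L.

1.24 mol/L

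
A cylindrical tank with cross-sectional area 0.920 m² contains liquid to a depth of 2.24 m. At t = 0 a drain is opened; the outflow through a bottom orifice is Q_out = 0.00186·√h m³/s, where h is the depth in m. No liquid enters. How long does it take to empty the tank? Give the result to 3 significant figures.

With no inflow, A dh/dt = −0.00186 √h.
Separate and integrate: 2(√h − √h₀) = −(0.00186/A) t.
Tank is empty when √h = 0: t_empty = 2A√h₀/0.00186.
t_empty = 2·0.920·√2.24/0.00186 = 1.8400·1.4967/0.00186 = 1480.6 s.

1480 s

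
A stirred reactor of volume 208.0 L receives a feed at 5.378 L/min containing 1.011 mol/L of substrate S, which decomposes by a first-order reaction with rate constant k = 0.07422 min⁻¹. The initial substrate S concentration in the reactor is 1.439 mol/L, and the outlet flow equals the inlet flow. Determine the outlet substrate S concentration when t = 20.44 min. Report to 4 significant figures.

0.4135 mol/L

Species balance: V dC/dt = Q C_in − Q C − k V C.
This is linear with rate a = Q/V + k = 0.100076 min⁻¹.
C_ss = Q C_in/(Q + kV) = 0.261204 mol/L; C(t) = C_ss + (C₀ − C_ss) e^(−a t).
C(20.44) = 0.261204 + (1.17780)·e^(−0.100076·20.44) = 0.261204 + (1.17780)·0.129309 = 0.413504 mol/L.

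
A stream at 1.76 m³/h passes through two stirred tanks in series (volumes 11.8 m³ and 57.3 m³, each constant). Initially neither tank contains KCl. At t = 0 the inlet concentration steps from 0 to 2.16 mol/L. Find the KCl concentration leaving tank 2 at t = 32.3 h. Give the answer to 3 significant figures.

1.16 mol/L

Species balance on tank i: dCᵢ/dt = (Cᵢ₋₁ − Cᵢ)/τᵢ with τᵢ = Vᵢ/Q.
τ₁ = 11.8/1.76 = 6.7045 h; τ₂ = 57.3/1.76 = 32.557 h.
Solving the cascade with C₁(0)=C₂(0)=0 gives C₂(t) = C_in[1 − (τ₁ e^(−t/τ₁) − τ₂ e^(−t/τ₂))/(τ₁ − τ₂)].
At t = 32.3: e^(−t/τ₁) = 0.0080860, e^(−t/τ₂) = 0.37079.
C₂ = 2.16·[1 − (6.7045·0.0080860 − 32.557·0.37079)/(-25.852)] = 2.16·0.53514 = 1.1559 mol/L.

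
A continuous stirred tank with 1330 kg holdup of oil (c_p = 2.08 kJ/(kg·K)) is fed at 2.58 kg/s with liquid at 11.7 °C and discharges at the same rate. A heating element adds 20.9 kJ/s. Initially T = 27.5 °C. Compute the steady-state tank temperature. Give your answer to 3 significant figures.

15.6 °C

Heat balance on the well-mixed liquid: M c_p dT/dt = ṁ c_p (T_in − T) + 20.9.
At steady state dT/dt = 0 ⇒ T_ss = T_in + Q̇/(ṁ c_p) = 11.7 + 20.9/(2.58·2.08) = 15.595 °C.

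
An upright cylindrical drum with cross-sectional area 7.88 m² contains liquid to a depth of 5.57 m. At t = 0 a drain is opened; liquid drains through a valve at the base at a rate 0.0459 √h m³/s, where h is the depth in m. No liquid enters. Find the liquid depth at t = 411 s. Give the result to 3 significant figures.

1.35 m

Mass balance (ρ constant): A dh/dt = −0.0459 √h.
∫ h^(−1/2) dh = −(0.0459/A) ∫ dt, giving 2√h = 2√h₀ − (0.0459/A) t.
√h = √5.57 − 0.0459·411/(2·7.88) = 2.3601 − 1.1970 = 1.1631.
h = 1.1631² = 1.3527 m.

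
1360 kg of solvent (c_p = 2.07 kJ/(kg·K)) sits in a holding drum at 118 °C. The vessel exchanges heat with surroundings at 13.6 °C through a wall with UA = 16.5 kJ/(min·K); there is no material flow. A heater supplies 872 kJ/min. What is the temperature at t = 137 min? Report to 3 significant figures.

89.5 °C

Lumped-capacitance energy balance: M c_p dT/dt = UA(T_amb − T) + Q̇.
dT/dt = (T_ss − T)/τ with T_ss = T_amb + Q̇/UA = 13.6 + 872/16.5 = 66.448 °C, τ = M c_p/UA = 1360·2.07/16.5 = 170.62 min.
Integrating: T(t) = T_ss + (T₀ − T_ss) e^(−t/τ).
T(137) = 66.448 + (51.552)·0.44800 = 89.544 °C.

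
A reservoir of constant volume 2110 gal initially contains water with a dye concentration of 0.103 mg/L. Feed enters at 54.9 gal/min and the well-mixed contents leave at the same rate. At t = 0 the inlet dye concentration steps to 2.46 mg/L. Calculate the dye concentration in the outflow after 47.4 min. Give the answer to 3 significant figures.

1.77 mg/L

Species balance on the tank: V dC/dt = Q(C_in − C).
Time constant τ = V/Q = 2110/54.9 = 38.434 min.
Solution: C(t) = C_in + (C₀ − C_in) e^(−t/τ).
C(47.4) = 2.46 + (0.103 − 2.46)·e^(−47.4/38.434) = 2.46 + (-2.3570)·0.29133 = 1.7733 mg/L.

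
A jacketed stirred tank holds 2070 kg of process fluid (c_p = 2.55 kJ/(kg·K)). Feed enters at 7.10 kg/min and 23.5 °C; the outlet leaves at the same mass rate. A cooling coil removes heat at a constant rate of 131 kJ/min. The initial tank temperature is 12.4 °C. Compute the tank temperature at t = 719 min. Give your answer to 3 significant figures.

M c_p dT/dt = ṁ c_p (T_in − T) − Q̇.
Rearrange: dT/dt = (T_ss − T)/τ with τ = M/ṁ = 291.55 min and T_ss = T_in − Q̇/(ṁ c_p) = 16.264 °C.
Solution: T(t) = T_ss + (T₀ − T_ss) e^(−t/τ).
T(719) = 16.264 + (-3.8644)·e^(−719/291.55) = 16.264 + (-3.8644)·0.084912 = 15.936 °C.

15.9 °C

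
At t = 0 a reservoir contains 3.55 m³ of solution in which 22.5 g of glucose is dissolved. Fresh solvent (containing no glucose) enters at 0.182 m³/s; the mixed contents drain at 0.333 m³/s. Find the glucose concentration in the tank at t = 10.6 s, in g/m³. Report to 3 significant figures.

Total volume: dV/dt = Q_in − Q_out = -0.15100 m³/s, so V(t) = 3.55 − 0.15100 t and V(10.6) = 1.9494 m³.
Species balance (pure solvent in): dm/dt = −Q_out · m/V(t).
Separate: dm/m = −Q_out dt/V(t) ⇒ ln(m/m₀) = −(Q_out/(Q_in−Q_out)) ln(V/V₀).
m = m₀ (V₀/V)^(Q_out/(Q_in−Q_out)) = 22.5 × (3.55/1.9494)^(-2.2053) = 5.9991 g.
C = m/V = 5.9991/1.9494 = 3.0774 g/m³.

3.08 g/m³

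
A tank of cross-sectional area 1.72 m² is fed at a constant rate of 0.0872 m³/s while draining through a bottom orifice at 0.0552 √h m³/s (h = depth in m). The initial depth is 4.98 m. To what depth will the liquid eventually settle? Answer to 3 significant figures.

2.50 m

Mass balance (ρ constant): A dh/dt = Q_in − 0.0552 √h. At steady state dh/dt = 0:
Q_in = 0.0552 √h_ss ⇒ √h_ss = 0.0872/0.0552 = 1.5797.
h_ss = 1.5797² = 2.4955 m. (Since h₀ = 4.98 m > h_ss, the level will fall toward this value.)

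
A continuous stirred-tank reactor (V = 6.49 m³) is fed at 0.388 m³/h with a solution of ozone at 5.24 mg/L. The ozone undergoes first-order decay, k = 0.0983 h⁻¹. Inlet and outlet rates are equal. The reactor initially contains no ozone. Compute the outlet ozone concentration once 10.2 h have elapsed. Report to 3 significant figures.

Species balance: V dC/dt = Q C_in − Q C − k V C.
dC/dt = (Q/V) C_in − (Q/V + k) C; effective rate a = Q/V + k = 0.059784 + 0.0983 = 0.15808 h⁻¹.
C_ss = Q C_in/(Q + kV) = 1.9817 mg/L; C(t) = C_ss + (C₀ − C_ss) e^(−a t).
C(10.2) = 1.9817 + (-1.9817)·e^(−0.15808·10.2) = 1.9817 + (-1.9817)·0.19940 = 1.5865 mg/L.

1.59 mg/L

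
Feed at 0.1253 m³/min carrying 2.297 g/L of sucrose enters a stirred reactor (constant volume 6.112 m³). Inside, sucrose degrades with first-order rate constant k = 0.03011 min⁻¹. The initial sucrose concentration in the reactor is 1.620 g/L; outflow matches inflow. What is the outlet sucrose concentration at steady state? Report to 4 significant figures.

0.9304 g/L

Species balance: V dC/dt = Q C_in − Q C − k V C.
Steady state (dC/dt = 0): C_ss = Q C_in/(Q + kV) = C_in/(1 + kV/Q).
C_ss = 0.1253·2.297/(0.1253 + 0.03011·6.112) = 0.287814/0.309332 = 0.930437 g/L.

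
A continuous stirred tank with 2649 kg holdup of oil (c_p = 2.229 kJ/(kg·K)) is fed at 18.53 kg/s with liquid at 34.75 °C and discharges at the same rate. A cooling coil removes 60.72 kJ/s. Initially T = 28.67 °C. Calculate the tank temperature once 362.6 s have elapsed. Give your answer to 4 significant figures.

32.92 °C

Unsteady energy balance on the tank contents: M c_p dT/dt = ṁ c_p (T_in − T) − 60.72.
Rearrange: dT/dt = (T_ss − T)/τ with τ = M/ṁ = 142.957 s and T_ss = T_in − Q̇/(ṁ c_p) = 33.2799 °C.
Solution: T(t) = T_ss + (T₀ − T_ss) e^(−t/τ).
T(362.6) = 33.2799 + (-4.60990)·e^(−362.6/142.957) = 33.2799 + (-4.60990)·0.0791492 = 32.9150 °C.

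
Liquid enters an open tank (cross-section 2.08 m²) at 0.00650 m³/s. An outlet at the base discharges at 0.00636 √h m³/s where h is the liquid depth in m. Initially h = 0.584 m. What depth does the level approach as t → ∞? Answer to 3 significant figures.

Volume balance on the tank: A dh/dt = Q_in − 0.00636 √h. At steady state dh/dt = 0:
Q_in = 0.00636 √h_ss ⇒ √h_ss = 0.00650/0.00636 = 1.0220.
h_ss = 1.0220² = 1.0445 m. (Since h₀ = 0.584 m < h_ss, the level will rise toward this value.)

1.04 m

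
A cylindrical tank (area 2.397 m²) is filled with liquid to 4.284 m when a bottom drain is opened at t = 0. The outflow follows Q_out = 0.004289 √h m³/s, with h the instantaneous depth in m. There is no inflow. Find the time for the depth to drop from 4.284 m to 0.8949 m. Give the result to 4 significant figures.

1256 s

Unsteady balance on liquid volume: A dh/dt = −0.004289 √h.
This is separable: 2 d(√h)/dt = −0.004289/A, so √h = √h₀ − (0.004289/(2A)) t.
t = 2A(√h₀ − √h)/0.004289 = 2·2.397·(√4.284 − √0.8949)/0.004289
  = 4.79400 × (2.06978 − 0.945992) / 0.004289 = 1256.11 s.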